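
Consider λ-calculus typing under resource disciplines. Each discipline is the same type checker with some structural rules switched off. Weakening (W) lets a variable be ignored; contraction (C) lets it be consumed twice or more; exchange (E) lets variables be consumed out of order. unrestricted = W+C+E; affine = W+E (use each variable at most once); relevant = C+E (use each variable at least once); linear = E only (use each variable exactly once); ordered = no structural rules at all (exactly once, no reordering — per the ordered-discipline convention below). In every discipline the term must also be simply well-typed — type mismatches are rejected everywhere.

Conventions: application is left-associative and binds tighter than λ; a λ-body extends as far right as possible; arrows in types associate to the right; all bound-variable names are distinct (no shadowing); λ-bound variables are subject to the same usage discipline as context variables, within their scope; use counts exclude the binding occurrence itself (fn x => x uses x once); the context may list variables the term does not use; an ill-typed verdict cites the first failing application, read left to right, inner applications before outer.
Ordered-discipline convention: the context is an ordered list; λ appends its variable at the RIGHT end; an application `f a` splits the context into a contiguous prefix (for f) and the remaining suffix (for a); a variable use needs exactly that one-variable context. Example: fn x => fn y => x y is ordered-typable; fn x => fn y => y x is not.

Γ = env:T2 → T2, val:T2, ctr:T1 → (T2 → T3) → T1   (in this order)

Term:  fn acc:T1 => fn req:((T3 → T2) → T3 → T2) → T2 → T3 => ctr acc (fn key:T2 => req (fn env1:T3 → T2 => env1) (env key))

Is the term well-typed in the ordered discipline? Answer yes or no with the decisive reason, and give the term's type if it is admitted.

no — val left unused
variable uses: env: 1×, val: 0×, ctr: 1×, acc [bound]: 1×, req [bound]: 1×, key [bound]: 1×, env1 [bound]: 1×
left-to-right use order: ctr, acc, req, env1, env, key
typing: well-typed at T1 → (((T3 → T2) → T3 → T2) → T2 → T3) → T1
per-discipline verdicts: ordered ✗, linear ✗, affine ✓, relevant ✗, unrestricted ✓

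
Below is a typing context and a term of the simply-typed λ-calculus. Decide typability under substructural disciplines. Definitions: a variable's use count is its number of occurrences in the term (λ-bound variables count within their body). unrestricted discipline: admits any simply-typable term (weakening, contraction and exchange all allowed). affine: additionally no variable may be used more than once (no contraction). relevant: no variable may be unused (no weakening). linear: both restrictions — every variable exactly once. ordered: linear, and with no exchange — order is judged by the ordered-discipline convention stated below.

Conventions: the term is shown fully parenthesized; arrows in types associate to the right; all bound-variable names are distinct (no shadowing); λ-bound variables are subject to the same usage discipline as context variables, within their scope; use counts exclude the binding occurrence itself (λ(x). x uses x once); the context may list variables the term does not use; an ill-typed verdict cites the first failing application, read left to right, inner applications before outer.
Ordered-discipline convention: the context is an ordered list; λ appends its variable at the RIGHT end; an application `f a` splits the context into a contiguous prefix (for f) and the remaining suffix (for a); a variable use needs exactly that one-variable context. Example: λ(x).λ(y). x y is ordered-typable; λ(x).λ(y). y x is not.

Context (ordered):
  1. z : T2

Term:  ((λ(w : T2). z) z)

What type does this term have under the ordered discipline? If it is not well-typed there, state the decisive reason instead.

not well-typed under ordered — z ×2 used more than once (contraction); needs weakening: w unused
variable uses: z: 2; w [bound]: 0
uses in reading order: z, z
typing: well-typed at T2
summary: ordered ✗ | linear ✗ | affine ✗ | relevant ✗ | unrestricted ✓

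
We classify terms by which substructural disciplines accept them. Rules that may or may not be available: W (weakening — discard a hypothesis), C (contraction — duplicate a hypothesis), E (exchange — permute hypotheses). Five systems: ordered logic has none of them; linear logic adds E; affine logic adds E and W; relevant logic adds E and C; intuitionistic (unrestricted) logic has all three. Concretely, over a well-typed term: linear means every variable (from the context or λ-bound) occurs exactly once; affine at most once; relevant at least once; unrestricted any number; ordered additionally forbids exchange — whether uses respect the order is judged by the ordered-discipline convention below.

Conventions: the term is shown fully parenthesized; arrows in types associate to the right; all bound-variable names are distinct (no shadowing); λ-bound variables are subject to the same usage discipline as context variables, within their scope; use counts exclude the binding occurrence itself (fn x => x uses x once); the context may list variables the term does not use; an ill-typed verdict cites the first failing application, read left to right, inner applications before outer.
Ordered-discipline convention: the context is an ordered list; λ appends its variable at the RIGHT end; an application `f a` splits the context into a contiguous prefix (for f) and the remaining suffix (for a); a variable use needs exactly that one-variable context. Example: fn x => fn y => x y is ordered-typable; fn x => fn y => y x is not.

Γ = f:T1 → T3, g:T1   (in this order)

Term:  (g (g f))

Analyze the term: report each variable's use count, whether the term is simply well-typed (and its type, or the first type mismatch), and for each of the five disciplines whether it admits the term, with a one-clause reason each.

variable uses: f: 1, g: 2
use order (left to right): g, g, f
typing: ill-typed: non-function type T1 applied to an argument
ordered: ✗ — the type mismatch rejects it
linear: ✗ — not simply typable
affine: ✗ — fails simple typing
relevant: ✗ — a type mismatch blocks all five
unrestricted: ✗ — the type mismatch rejects it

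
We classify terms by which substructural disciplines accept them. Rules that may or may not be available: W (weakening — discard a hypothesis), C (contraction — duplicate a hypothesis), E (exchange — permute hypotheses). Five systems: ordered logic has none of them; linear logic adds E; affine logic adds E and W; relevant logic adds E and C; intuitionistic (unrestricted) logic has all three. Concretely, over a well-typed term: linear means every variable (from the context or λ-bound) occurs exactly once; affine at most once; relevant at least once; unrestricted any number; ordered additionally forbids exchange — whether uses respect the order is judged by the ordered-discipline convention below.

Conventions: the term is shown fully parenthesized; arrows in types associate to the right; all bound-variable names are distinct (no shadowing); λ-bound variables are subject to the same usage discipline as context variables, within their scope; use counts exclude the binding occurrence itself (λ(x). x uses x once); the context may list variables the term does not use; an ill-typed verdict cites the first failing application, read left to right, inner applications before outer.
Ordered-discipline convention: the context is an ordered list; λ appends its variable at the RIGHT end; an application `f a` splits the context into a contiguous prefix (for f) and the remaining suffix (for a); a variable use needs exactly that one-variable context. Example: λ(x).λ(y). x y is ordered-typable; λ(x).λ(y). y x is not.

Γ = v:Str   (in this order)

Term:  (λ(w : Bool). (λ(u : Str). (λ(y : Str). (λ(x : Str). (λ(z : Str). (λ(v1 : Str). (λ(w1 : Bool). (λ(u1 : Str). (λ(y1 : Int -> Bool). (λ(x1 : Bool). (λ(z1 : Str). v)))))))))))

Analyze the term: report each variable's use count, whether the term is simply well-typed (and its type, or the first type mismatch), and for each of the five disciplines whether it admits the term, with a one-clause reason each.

use counts: v: 1×, w (bound): 0×, u (bound): 0×, y (bound): 0×, x (bound): 0×, z (bound): 0×, v1 (bound): 0×, w1 (bound): 0×, u1 (bound): 0×, y1 (bound): 0×, x1 (bound): 0×, z1 (bound): 0×
use order (left to right): v
typing: the term checks, with type Bool -> Str -> Str -> Str -> Str -> Str -> Bool -> Str -> (Int -> Bool) -> Bool -> Str -> Str
ordered: ✗ — w, u, y, x, z, v1, w1, u1, y1, x1, z1 never used (weakening)
linear: ✗ — w, u, y, x, z, v1, w1, u1, y1, x1, z1 never used (weakening)
affine: ✓ — at most one use each (v, w, u, y, x, z, v1, w1, u1, y1, x1, z1)
relevant: ✗ — w, u, y, x, z, v1, w1, u1, y1, x1, z1 never used (weakening)
unrestricted: ✓ — typability at Bool -> Str -> Str -> Str -> Str -> Str -> Bool -> Str -> (Int -> Bool) -> Bool -> Str -> Str is all that's needed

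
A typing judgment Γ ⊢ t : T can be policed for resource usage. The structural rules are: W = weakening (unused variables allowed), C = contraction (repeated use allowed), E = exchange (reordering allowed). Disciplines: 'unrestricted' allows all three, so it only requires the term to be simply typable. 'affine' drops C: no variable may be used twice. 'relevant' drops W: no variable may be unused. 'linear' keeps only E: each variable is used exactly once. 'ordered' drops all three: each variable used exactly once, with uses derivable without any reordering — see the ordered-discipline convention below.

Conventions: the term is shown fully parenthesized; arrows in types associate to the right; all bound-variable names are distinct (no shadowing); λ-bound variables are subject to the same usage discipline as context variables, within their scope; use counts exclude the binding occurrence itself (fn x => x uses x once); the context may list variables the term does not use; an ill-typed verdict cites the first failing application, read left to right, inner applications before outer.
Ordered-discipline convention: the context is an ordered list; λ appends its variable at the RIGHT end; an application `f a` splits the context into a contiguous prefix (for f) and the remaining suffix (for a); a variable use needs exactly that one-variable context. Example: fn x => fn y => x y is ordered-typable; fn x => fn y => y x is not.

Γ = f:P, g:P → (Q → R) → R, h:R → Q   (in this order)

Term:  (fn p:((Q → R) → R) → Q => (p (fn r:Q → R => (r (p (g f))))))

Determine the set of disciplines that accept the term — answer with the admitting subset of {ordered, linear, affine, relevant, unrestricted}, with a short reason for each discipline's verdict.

admitted in: unrestricted
variable uses: f: 1, g: 1, h: 0, p [bound]: 2, r [bound]: 1
left-to-right use order: p, r, p, g, f
typing: well-typed — term : (((Q → R) → R) → Q) → Q
ordered: ✗, p ×2 used more than once (contraction); h left unused
linear: ✗, p ×2 used more than once (contraction); h left unused
affine: ✗, p ×2 used more than once (contraction)
relevant: ✗, h left unused
unrestricted: ✓, simply typable at (((Q → R) → R) → Q) → Q; W, C, E all held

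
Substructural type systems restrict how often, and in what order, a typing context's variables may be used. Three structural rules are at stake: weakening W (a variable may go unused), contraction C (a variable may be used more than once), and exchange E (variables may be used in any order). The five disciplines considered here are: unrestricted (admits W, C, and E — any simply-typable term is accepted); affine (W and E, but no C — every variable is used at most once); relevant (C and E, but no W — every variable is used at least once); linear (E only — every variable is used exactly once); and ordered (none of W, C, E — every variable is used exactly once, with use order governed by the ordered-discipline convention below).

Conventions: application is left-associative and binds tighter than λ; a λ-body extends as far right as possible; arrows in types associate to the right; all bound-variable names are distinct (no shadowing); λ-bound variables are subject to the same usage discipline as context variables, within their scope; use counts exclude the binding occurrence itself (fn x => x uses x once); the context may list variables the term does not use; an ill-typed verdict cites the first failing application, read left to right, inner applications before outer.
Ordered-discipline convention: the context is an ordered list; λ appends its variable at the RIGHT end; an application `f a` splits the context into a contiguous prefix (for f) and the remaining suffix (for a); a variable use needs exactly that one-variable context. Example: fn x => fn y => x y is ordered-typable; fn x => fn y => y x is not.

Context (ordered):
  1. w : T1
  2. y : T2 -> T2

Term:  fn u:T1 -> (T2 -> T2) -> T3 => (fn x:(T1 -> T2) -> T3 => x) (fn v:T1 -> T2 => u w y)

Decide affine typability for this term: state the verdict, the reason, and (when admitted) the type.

yes — at most one use each (w, y, u, x, v); term : (T1 -> (T2 -> T2) -> T3) -> (T1 -> T2) -> T3
usage: w ×1, y ×1, u [bound] ×1, x [bound] ×1, v [bound] ×0
left-to-right use order: x, u, w, y
typing: well-typed — term : (T1 -> (T2 -> T2) -> T3) -> (T1 -> T2) -> T3
per-discipline verdicts: ordered ✗ | linear ✗ | affine ✓ | relevant ✗ | unrestricted ✓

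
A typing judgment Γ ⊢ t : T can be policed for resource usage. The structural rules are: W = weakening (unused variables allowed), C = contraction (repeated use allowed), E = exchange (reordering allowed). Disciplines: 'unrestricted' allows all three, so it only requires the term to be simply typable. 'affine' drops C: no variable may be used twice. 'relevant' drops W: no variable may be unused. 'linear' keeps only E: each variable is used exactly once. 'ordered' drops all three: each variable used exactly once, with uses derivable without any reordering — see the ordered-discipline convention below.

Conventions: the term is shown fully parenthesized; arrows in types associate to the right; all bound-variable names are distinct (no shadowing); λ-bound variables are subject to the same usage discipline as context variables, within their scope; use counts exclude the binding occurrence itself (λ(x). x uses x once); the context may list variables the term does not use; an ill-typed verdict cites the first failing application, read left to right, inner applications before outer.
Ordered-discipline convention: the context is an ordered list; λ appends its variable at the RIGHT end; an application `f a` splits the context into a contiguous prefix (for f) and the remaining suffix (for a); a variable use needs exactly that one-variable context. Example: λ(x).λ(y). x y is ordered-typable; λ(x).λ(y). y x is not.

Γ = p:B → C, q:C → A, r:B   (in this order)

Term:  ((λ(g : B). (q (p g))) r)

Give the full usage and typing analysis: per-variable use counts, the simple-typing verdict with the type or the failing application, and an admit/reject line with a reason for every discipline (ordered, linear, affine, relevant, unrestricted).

variable uses: p: 1; q: 1; r: 1; g (bound): 1
left-to-right use order: q, p, g, r
typing: ✓ — A
ordered ✗ (use order q, p, g, r needs exchange)
linear ✓ (single use per variable (p, q, r, g))
affine ✓ (p, q, r, g: no repeats, contraction unneeded)
relevant ✓ (at least one use each (p, q, r, g))
unrestricted ✓ (simply typable at A; W, C, E all held)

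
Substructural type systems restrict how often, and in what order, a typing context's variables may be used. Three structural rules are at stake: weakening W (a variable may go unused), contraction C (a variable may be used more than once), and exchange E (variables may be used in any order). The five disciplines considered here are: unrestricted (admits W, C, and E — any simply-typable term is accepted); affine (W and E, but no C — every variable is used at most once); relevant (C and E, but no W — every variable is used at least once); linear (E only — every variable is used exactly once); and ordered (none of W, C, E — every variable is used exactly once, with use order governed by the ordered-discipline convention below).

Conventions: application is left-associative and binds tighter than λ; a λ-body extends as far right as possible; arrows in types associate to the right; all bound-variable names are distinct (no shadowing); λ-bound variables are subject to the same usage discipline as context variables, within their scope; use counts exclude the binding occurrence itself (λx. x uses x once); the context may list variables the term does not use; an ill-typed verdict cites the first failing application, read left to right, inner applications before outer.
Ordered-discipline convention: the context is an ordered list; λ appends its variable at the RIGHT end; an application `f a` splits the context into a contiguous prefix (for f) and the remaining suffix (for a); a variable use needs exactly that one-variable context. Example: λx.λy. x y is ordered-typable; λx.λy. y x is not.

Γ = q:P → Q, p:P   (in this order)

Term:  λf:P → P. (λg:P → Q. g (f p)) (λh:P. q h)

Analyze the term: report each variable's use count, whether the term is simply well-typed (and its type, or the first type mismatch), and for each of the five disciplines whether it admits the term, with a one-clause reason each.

variable uses: q: 1, p: 1, f [bound]: 1, g [bound]: 1, h [bound]: 1
left-to-right use order: g, f, p, q, h
typing: the term checks, with type (P → P) → Q
ordered ✗ (no contiguous prefix/suffix split fits g, f, p, q, h)
linear ✓ (each of q, p, f, g, h used exactly once)
affine ✓ (at most one use each (q, p, f, g, h))
relevant ✓ (q, p, f, g, h: all used, weakening unneeded)
unrestricted ✓ (typability at (P → P) → Q is all that's needed)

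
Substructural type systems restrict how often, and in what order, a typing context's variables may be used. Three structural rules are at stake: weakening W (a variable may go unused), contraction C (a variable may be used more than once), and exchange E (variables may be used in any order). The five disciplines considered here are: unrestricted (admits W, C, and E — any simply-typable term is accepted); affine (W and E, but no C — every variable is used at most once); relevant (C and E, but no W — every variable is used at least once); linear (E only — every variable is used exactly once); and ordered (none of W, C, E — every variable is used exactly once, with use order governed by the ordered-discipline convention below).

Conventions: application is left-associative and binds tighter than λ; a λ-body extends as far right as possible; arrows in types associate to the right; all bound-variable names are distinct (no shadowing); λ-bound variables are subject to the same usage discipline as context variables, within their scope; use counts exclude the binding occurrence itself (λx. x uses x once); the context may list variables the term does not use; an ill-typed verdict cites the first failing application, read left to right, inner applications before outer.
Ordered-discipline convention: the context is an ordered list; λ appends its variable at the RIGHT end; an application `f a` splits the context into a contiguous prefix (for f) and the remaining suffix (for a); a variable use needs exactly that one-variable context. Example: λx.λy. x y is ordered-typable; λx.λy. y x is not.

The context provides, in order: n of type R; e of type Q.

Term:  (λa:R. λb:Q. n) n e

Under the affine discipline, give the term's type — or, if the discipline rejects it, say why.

not well-typed under affine — repeated use of n ×2
counts: n: 2; e: 1; a [bound]: 0; b [bound]: 0
use order (left to right): n, n, e
typing: ✓ — R
all disciplines: ordered ✗ | linear ✗ | affine ✗ | relevant ✗ | unrestricted ✓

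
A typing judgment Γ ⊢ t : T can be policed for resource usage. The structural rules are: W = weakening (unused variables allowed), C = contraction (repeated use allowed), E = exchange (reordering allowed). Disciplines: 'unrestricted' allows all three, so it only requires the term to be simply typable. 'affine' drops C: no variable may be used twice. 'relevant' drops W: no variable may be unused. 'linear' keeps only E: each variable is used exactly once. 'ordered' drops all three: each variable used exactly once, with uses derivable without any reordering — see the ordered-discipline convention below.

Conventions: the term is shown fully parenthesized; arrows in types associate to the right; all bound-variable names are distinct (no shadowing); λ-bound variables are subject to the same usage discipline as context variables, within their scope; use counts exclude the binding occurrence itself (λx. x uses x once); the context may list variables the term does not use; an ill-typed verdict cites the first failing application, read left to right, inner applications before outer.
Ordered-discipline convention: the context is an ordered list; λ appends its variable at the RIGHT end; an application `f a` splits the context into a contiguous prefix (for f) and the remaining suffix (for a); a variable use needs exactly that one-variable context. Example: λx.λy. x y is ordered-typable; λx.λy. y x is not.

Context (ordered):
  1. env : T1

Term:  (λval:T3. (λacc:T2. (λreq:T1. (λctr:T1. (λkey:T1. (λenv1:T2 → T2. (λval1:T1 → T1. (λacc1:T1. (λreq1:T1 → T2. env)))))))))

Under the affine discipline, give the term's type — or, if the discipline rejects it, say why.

term : T3 → T2 → T1 → T1 → T1 → (T2 → T2) → (T1 → T1) → T1 → (T1 → T2) → T1
use counts: env: 1×; val (λ-bound): 0×; acc (λ-bound): 0×; req (λ-bound): 0×; ctr (λ-bound): 0×; key (λ-bound): 0×; env1 (λ-bound): 0×; val1 (λ-bound): 0×; acc1 (λ-bound): 0×; req1 (λ-bound): 0×
use order (left to right): env
typing: the term checks, with type T3 → T2 → T1 → T1 → T1 → (T2 → T2) → (T1 → T1) → T1 → (T1 → T2) → T1
summary: ordered ✗, linear ✗, affine ✓, relevant ✗, unrestricted ✓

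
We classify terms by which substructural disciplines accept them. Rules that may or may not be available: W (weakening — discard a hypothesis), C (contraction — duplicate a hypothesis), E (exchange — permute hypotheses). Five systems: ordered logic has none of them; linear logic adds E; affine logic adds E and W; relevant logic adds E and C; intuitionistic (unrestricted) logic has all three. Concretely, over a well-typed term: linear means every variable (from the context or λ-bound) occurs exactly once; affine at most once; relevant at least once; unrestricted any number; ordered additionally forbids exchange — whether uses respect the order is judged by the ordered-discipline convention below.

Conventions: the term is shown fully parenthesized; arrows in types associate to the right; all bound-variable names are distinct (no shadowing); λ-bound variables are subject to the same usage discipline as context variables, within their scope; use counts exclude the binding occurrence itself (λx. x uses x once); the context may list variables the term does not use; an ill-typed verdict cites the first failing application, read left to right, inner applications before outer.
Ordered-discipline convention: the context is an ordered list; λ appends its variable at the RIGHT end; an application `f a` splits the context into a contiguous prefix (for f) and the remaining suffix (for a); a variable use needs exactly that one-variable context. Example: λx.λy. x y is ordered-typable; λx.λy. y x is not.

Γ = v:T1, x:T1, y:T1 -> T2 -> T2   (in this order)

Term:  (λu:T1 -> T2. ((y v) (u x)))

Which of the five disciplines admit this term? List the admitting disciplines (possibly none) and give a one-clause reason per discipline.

admitting disciplines: linear, affine, relevant, unrestricted
counts: v ×1; x ×1; y ×1; u (bound) ×1
order of uses: y, v, u, x
typing: ✓ — (T1 -> T2) -> T2
ordered: ✗, no contiguous prefix/suffix split fits y, v, u, x
linear: ✓, exactly-once usage across v, x, y, u
affine: ✓, none of v, x, y, u used more than once
relevant: ✓, v, x, y, u: all used, weakening unneeded
unrestricted: ✓, type-checks ((T1 -> T2) -> T2) and nothing is barred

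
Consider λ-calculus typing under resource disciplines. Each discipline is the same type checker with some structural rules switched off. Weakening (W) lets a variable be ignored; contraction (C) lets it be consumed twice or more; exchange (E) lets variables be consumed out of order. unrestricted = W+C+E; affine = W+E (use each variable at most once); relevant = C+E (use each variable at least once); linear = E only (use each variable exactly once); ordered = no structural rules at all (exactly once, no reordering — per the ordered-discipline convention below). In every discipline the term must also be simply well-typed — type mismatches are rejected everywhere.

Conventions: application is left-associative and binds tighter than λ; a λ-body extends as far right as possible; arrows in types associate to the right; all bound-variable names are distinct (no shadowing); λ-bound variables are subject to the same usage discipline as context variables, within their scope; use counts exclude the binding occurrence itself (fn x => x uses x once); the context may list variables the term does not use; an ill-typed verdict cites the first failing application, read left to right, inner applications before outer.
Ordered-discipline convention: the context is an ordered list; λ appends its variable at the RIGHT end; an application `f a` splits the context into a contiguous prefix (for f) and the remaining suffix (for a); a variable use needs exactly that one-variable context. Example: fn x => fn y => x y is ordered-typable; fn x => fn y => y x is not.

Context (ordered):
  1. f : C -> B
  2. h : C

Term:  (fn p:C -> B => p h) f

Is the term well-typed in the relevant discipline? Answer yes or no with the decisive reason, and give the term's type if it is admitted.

yes — at least one use each (f, h, p); term : B
use counts: f: 1×; h: 1×; p (λ-bound): 1×
use order (left to right): p, h, f
typing: well-typed at B
across the five disciplines: ordered ✗ | linear ✓ | affine ✓ | relevant ✓ | unrestricted ✓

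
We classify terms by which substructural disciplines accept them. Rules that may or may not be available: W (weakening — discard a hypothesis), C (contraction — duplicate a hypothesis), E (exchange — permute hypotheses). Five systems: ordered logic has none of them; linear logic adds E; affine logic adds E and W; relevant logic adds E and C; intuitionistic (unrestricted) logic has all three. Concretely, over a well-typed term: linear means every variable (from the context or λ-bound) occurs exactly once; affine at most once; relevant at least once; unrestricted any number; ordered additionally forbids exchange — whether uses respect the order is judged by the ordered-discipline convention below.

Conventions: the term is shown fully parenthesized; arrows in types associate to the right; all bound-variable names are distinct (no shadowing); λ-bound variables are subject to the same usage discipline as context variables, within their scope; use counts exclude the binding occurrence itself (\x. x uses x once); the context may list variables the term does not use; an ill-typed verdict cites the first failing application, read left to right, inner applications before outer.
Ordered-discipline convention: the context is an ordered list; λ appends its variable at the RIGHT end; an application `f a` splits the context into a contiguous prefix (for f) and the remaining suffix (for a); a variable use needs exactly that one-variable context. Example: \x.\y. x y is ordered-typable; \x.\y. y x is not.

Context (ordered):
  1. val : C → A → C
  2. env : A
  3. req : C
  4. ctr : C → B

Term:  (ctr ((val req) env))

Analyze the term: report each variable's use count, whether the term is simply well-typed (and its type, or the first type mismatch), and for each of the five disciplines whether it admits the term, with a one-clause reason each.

variable uses: val=1, env=1, req=1, ctr=1
uses in reading order: ctr, val, req, env
typing: well-typed — term : B
ordered ✗ (use order ctr, val, req, env needs exchange)
linear ✓ (single use per variable (val, env, req, ctr))
affine ✓ (none of val, env, req, ctr used more than once)
relevant ✓ (none of val, env, req, ctr goes unused)
unrestricted ✓ (simply typable at B; W, C, E all held)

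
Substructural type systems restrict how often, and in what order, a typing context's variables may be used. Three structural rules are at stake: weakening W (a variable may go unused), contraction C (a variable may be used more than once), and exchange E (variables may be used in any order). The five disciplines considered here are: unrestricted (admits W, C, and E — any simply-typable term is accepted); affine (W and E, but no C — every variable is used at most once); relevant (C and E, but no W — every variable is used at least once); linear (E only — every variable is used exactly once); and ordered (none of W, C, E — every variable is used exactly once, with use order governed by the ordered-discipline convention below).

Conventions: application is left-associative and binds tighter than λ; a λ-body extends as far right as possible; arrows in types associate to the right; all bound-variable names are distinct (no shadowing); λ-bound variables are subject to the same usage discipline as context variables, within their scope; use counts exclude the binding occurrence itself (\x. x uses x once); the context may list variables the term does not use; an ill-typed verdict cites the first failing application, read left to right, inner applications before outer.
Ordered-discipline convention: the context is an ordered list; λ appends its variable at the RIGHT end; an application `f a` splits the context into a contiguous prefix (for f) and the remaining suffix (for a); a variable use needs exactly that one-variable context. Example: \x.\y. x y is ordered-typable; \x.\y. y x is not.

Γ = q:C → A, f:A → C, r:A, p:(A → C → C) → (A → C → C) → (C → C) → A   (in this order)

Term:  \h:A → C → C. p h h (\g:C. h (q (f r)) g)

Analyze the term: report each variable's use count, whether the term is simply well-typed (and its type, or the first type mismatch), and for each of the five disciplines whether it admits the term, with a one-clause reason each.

use counts: q: 1, f: 1, r: 1, p: 1, h [bound]: 3, g [bound]: 1
use order (left to right): p, h, h, h, q, f, r, g
typing: well-typed — term : (A → C → C) → A
ordered ✗ (repeated use of h ×3)
linear ✗ (repeated use of h ×3)
affine ✗ (repeated use of h ×3)
relevant ✓ (none of q, f, r, p, h, g goes unused)
unrestricted ✓ (simply typable at (A → C → C) → A; W, C, E all held)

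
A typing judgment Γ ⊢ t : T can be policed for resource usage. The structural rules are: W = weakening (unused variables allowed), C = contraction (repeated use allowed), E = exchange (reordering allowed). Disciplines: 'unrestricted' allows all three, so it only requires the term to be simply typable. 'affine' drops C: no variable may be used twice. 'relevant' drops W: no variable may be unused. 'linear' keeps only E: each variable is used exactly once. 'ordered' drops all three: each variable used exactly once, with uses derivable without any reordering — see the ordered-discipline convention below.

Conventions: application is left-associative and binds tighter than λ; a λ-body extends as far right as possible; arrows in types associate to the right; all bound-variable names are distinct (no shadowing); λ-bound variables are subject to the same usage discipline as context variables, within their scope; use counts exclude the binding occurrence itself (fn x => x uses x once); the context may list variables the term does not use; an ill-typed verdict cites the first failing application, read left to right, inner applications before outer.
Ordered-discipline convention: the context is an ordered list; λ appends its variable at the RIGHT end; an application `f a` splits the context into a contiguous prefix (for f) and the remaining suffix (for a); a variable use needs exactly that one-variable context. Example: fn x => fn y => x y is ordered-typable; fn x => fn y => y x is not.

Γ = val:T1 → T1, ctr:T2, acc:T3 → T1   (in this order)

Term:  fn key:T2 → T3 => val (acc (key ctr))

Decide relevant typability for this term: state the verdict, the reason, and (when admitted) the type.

yes — none of val, ctr, acc, key goes unused; term : (T2 → T3) → T1
counts: val: 1×; ctr: 1×; acc: 1×; key (bound): 1×
left-to-right use order: val, acc, key, ctr
typing: the term checks, with type (T2 → T3) → T1
summary: ordered ✗ · linear ✓ · affine ✓ · relevant ✓ · unrestricted ✓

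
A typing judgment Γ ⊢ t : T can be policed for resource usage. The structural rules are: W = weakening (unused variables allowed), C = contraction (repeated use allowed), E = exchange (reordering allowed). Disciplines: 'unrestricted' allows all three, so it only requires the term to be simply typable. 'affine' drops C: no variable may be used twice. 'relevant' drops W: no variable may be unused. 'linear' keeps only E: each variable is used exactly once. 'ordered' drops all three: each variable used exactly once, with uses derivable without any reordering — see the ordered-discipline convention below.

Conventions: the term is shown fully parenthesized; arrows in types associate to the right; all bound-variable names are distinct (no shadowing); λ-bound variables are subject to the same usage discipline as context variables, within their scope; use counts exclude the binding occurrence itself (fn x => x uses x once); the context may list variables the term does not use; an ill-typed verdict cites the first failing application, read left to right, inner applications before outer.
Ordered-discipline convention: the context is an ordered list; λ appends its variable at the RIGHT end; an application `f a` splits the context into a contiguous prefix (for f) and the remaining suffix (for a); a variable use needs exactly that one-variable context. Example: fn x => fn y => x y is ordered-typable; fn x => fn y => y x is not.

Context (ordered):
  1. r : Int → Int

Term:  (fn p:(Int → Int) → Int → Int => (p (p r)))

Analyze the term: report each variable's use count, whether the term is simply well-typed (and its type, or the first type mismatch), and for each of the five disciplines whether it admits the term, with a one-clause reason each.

usage: r ×1, p [bound] ×2
uses in reading order: p, p, r
typing: well-typed at ((Int → Int) → Int → Int) → Int → Int
ordered: ✗ — uses contraction: p ×2
linear: ✗ — uses contraction: p ×2
affine: ✗ — uses contraction: p ×2
relevant: ✓ — none of r, p goes unused
unrestricted: ✓ — simply typable at ((Int → Int) → Int → Int) → Int → Int; W, C, E all held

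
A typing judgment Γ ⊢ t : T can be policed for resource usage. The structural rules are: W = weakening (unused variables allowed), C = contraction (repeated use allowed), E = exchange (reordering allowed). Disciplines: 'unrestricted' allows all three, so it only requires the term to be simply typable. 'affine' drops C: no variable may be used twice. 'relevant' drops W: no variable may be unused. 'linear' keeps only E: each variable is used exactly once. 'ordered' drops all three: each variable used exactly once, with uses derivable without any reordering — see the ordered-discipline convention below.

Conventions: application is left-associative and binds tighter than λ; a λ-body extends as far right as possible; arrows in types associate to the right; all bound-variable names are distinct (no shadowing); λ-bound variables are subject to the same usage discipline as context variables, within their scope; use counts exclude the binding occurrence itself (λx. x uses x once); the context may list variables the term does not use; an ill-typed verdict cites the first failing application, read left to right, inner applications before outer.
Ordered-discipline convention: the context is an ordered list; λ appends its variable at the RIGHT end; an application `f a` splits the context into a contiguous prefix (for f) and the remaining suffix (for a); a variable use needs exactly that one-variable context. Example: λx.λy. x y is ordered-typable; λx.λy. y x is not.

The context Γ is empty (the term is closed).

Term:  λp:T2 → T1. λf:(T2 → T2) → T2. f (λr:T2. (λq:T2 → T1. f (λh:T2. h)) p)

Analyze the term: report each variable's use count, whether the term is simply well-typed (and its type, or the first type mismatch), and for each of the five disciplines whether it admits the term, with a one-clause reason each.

use counts: p (λ-bound)=1; f (λ-bound)=2; r (λ-bound)=0; q (λ-bound)=0; h (λ-bound)=1
order of uses: f, f, h, p
typing: well-typed — term : (T2 → T1) → ((T2 → T2) → T2) → T2
ordered: ✗, uses contraction: f ×2; r, q never used (weakening)
linear: ✗, uses contraction: f ×2; r, q never used (weakening)
affine: ✗, uses contraction: f ×2
relevant: ✗, r, q never used (weakening)
unrestricted: ✓, simply typable at (T2 → T1) → ((T2 → T2) → T2) → T2; W, C, E all held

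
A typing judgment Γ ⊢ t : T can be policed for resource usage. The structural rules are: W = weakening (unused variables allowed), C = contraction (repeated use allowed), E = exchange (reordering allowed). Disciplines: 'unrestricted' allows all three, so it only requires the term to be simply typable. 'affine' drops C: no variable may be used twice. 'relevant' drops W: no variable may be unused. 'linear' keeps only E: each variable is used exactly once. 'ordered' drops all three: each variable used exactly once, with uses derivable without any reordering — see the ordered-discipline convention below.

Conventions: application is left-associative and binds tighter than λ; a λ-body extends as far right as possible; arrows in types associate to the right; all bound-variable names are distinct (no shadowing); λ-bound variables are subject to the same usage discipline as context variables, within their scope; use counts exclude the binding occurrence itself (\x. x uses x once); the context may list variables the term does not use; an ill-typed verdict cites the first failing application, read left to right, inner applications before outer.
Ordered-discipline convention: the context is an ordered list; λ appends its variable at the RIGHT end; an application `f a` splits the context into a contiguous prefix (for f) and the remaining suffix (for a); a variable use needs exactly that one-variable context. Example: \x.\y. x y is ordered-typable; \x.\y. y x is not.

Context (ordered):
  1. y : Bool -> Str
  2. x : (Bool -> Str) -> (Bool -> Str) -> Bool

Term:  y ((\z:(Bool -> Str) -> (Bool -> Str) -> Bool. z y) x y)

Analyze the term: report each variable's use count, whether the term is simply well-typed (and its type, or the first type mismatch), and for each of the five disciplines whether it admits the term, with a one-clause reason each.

usage: y=3, x=1, z (λ-bound)=1
left-to-right use order: y, z, y, x, y
typing: the term checks, with type Str
ordered: ✗, y ×3 used more than once (contraction)
linear: ✗, y ×3 used more than once (contraction)
affine: ✗, y ×3 used more than once (contraction)
relevant: ✓, at least one use each (y, x, z)
unrestricted: ✓, well-typed at Str; no restrictions here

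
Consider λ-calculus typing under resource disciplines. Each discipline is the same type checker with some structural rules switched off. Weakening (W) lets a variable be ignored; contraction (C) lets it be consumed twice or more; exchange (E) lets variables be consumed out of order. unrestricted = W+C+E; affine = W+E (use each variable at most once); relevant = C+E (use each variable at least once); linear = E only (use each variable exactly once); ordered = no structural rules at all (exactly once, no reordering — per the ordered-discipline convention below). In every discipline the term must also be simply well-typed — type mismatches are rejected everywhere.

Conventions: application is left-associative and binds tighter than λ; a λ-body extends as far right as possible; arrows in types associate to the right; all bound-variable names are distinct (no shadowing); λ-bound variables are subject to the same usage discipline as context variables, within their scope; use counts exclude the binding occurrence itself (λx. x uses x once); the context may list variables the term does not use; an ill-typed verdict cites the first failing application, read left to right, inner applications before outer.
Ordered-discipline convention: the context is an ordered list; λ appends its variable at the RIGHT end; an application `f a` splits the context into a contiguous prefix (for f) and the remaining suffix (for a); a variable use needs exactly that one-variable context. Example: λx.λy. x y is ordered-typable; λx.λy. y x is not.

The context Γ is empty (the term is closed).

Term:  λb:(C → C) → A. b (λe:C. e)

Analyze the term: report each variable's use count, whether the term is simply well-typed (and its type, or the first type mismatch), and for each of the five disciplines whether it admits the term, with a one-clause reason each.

counts: b (λ-bound): 1, e (λ-bound): 1
uses in reading order: b, e
typing: well-typed at ((C → C) → A) → A
ordered: ✓ — b, e once each; derivable with no W/C/E
linear: ✓ — exactly-once usage across b, e
affine: ✓ — none of b, e used more than once
relevant: ✓ — b, e: all used, weakening unneeded
unrestricted: ✓ — typability at ((C → C) → A) → A is all that's needed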